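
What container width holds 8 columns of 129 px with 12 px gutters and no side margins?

Summing: 1032 + 84 = 1116 px.

1116 px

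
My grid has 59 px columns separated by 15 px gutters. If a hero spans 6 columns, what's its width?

Span of 6: 6·59 + 5·15 = 354 + 75 = 429 px.

429 px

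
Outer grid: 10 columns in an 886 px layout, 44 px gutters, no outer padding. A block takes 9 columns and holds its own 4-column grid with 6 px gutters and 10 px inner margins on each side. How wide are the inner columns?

188.75 px

10c + 9·44 = 886 → 10c = 490 → c = 49 px.
9 columns plus 8 gutters: 441 + 352 = 793 px.
Inner content = 793 − 2·10 = 773 px.
773 − 3·6 = 755; ÷4 gives d = 188.75 px.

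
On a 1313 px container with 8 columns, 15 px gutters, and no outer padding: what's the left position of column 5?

664 px

8 columns + 7 gutters: 8c + 7·15 = 1313.
8c = 1313 − 105 = 1208, so c = 151 px.
Each column+gutter stride is 166 px; with no margin, 4 of them is 664 px.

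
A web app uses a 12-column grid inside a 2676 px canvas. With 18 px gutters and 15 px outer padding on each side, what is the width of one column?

204 px

Content width = 2676 − 2·15 = 2646 px.
Subtracting 11 gutters of 18 leaves 2448 for 12 columns, so c = 204 px.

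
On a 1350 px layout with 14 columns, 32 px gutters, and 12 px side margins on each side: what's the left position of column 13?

1176 px

Inside the margins: 1350 − 24 = 1326 px.
14c + 13·32 = 1326 → 14c = 910 → c = 65 px.
Column 13 starts at margin + 12·(column + gutter) = 12 + 12·97 = 1176 px.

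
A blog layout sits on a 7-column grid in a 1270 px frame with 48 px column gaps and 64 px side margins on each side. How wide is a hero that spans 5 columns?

802 px

Take off 128 px of margins, leaving 1142 px.
Subtracting 6 column gaps of 48 leaves 854 for 7 columns, so c = 122 px.
Span of 5: 5·122 + 4·48 = 610 + 192 = 802 px.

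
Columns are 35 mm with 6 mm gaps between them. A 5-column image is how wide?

199 mm

5-column span = 5·35 + 4·6 = 199 mm.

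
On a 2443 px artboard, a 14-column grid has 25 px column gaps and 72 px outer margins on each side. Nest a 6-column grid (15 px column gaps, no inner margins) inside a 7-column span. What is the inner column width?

177 px

Inside the margins: 2443 − 144 = 2299 px.
14 columns + 13 column gaps: 14c + 13·25 = 2299.
14c = 2299 − 325 = 1974, so c = 141 px.
7 columns plus 6 column gaps: 987 + 150 = 1137 px.
Subtracting 5 column gaps of 15 leaves 1062 for 6 columns, so d = 177 px.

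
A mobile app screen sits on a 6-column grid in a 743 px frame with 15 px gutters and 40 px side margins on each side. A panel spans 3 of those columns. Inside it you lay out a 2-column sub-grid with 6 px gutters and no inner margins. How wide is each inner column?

Outer content = 743 − 2·40 = 663 px.
6 columns + 5 gutters: 6c + 5·15 = 663.
6c = 663 − 75 = 588, so c = 98 px.
3 columns plus 2 gutters: 294 + 30 = 324 px.
2 columns + 1 gutter: 2d + 1·6 = 324.
2d = 324 − 6 = 318, so d = 159 px.

159 px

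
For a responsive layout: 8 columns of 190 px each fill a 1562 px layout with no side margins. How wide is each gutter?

8·190 + 7g = 1562 → 7g = 42 → g = 6 px.

6 px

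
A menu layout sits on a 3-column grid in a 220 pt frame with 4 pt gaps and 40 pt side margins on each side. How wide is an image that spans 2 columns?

92 pt

Subtract both margins: 220 − 2·40 = 140 pt.
140 − 2·4 = 132; ÷3 gives c = 44 pt.
2-column span = 2·44 + 1·4 = 92 pt.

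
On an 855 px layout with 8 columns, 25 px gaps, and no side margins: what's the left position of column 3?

220 px

8c + 7·25 = 855 → 8c = 680 → c = 85 px.
No margin, so column 3 starts at 2·(column + gutter) = 2·110 = 220 px.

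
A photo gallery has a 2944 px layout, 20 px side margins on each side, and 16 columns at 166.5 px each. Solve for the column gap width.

16 px

Subtract both margins: 2944 − 2·20 = 2904 px.
16 columns take 16·166.5 = 2664 px; remaining 240 splits into 15 column gaps.
g = 240 / 15 = 16 px.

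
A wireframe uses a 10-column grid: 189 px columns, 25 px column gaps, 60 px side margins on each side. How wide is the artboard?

Adding margins, columns and gutters: 120 + 1890 + 225 = 2235 px.

2235 px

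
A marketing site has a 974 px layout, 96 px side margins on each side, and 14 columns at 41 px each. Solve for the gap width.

Content width = 974 − 2·96 = 782 px.
14 columns take 14·41 = 574 px; remaining 208 splits into 13 gaps.
g = 208 / 13 = 16 px.

16 px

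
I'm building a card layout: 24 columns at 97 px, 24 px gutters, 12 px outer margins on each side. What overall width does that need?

2904 px

Container = 2·12 + 24·97 + 23·24 = 24 + 2328 + 552 = 2904 px.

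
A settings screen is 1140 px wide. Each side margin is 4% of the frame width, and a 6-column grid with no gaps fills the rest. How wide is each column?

Each margin = 4% of 1140 = 45.6 px; content = 1140 − 2·45.6 = 1048.8 px.
6c = 1048.8 → c = 174.8 px.

174.8 px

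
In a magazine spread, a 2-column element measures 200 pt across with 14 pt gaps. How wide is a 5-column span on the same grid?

521 pt

2 columns + 1 gap: 2c + 1·14 = 200.
2c = 200 − 14 = 186, so c = 93 pt.
5 columns plus 4 gaps: 465 + 56 = 521 pt.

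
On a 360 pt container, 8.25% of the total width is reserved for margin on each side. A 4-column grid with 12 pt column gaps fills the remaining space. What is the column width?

66.15 pt

360 × (1 − 2·8.25%) = 360 × 83.5% = 300.6 pt for the columns.
4c + 3·12 = 300.6 → 4c = 264.6 → c = 66.15 pt.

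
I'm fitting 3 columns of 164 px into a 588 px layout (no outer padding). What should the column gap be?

Columns use 492 px, leaving 96 px across 2 column gaps = 48 px each.

48 px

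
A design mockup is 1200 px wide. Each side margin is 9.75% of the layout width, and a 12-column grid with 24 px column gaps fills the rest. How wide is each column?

58.5 px

Each margin = 9.75% of 1200 = 117 px; content = 1200 − 2·117 = 966 px.
966 − 11·24 = 702; ÷12 gives c = 58.5 px.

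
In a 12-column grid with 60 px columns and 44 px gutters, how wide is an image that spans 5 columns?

5-column span = 5·60 + 4·44 = 476 px.

476 px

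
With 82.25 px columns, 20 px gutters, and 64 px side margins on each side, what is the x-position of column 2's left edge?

166.25 px

Before column 2: the margin + 1 column + 1 gutter.
Offset = 64 + 1·(82.25 + 20) = 64 + 102.25 = 166.25 px.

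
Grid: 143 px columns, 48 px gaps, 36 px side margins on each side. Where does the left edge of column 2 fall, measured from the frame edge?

Each column+gutter stride is 191 px; 1 of them past the 36 px margin is 36 + 191 = 227 px.

227 px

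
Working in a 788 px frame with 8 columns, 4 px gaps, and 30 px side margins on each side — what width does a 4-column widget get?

Content width = 788 − 2·30 = 728 px.
Subtracting 7 gaps of 4 leaves 700 for 8 columns, so c = 87.5 px.
4 columns plus 3 gaps: 350 + 12 = 362 px.

362 px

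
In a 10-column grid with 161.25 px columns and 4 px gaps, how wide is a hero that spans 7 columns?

7-column span = 7·161.25 + 6·4 = 1152.75 px.

1152.75 px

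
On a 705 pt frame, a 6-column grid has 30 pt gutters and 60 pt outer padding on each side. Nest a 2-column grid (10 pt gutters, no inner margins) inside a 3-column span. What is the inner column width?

Inside the margins: 705 − 120 = 585 pt.
6 columns + 5 gutters: 6c + 5·30 = 585.
6c = 585 − 150 = 435, so c = 72.5 pt.
3 columns plus 2 gutters: 217.5 + 60 = 277.5 pt.
277.5 − 1·10 = 267.5; ÷2 gives d = 133.75 pt.

133.75 pt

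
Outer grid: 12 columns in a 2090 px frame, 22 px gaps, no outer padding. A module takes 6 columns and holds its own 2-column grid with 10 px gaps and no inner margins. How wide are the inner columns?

512 px

12 columns + 11 gaps: 12c + 11·22 = 2090.
12c = 2090 − 242 = 1848, so c = 154 px.
6 columns plus 5 gaps: 924 + 110 = 1034 px.
2 columns + 1 gap: 2d + 1·10 = 1034.
2d = 1034 − 10 = 1024, so d = 512 px.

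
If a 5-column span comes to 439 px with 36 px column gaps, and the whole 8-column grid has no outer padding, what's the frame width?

Subtracting 4 column gaps of 36 leaves 295 for 5 columns, so c = 59 px.
Summing: 472 + 252 = 724 px.

724 px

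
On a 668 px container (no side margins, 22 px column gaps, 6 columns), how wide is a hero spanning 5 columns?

6c + 5·22 = 668 → 6c = 558 → c = 93 px.
Span of 5: 5·93 + 4·22 = 465 + 88 = 553 px.

553 px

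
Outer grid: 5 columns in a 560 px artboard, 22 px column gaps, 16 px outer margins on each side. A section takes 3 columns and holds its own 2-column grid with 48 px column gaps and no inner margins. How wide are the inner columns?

130 px

Inside the margins: 560 − 32 = 528 px.
Subtracting 4 column gaps of 22 leaves 440 for 5 columns, so c = 88 px.
3 columns plus 2 column gaps: 264 + 44 = 308 px.
2 columns + 1 column gap: 2d + 1·48 = 308.
2d = 308 − 48 = 260, so d = 130 px.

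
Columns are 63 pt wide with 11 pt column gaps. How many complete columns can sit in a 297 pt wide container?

4 columns

Each extra column adds 63 + 11 = 74 pt.
(297 + 11) / 74 = 4.16, so 4 columns fit.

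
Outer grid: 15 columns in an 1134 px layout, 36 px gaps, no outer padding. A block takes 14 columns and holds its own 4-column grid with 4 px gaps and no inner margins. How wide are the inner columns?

1134 − 14·36 = 630; ÷15 gives c = 42 px.
14 columns plus 13 gaps: 588 + 468 = 1056 px.
4 columns + 3 gaps: 4d + 3·4 = 1056.
4d = 1056 − 12 = 1044, so d = 261 px.

261 px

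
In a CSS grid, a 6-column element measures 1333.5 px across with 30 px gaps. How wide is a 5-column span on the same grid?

1106.25 px

Subtracting 5 gaps of 30 leaves 1183.5 for 6 columns, so c = 197.25 px.
5 columns plus 4 gaps: 986.25 + 120 = 1106.25 px.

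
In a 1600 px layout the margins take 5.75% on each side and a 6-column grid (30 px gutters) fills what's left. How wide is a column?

1600 × (1 − 2·5.75%) = 1600 × 88.5% = 1416 px for the columns.
Subtracting 5 gutters of 30 leaves 1266 for 6 columns, so c = 211 px.

211 px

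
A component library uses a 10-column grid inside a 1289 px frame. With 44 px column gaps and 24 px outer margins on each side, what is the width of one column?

Take off 48 px of margins, leaving 1241 px.
10c + 9·44 = 1241 → 10c = 845 → c = 84.5 px.

84.5 px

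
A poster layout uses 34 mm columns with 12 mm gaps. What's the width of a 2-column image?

80 mm

2 columns plus 1 gap: 68 + 12 = 80 mm.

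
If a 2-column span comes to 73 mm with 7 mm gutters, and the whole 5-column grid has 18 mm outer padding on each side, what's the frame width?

Subtracting 1 gutter of 7 leaves 66 for 2 columns, so c = 33 mm.
Frame = 2·18 + 5·33 + 4·7 = 36 + 165 + 28 = 229 mm.

229 mm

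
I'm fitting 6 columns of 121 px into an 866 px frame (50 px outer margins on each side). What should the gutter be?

Take off 100 px of margins, leaving 766 px.
6 columns take 6·121 = 726 px; remaining 40 splits into 5 gutters.
g = 40 / 5 = 8 px.

8 px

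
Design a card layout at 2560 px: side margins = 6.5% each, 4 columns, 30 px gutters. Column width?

Margins: 6.5% × 2560 = 166.4 px each, so content = 2560 − 332.8 = 2227.2 px.
4 columns + 3 gutters: 4c + 3·30 = 2227.2.
4c = 2227.2 − 90 = 2137.2, so c = 534.3 px.

534.3 px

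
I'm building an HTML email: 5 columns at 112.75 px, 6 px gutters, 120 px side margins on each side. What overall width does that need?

Total width: 2·120 + 5·112.75 + 4·6 = 827.75 px.

827.75 px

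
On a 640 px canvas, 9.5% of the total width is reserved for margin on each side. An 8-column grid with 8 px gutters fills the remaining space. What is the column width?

Margins: 9.5% × 640 = 60.8 px each, so content = 640 − 121.6 = 518.4 px.
8 columns + 7 gutters: 8c + 7·8 = 518.4.
8c = 518.4 − 56 = 462.4, so c = 57.8 px.

57.8 px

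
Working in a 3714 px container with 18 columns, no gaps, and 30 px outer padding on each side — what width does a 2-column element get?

Take off 60 px of margins, leaving 3654 px.
With no gaps, each column is 3654/18 = 203 px.
2-column span = 2·203 = 406 px.

406 px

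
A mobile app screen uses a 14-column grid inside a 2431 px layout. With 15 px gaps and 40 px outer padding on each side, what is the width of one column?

154 px

Content width = 2431 − 2·40 = 2351 px.
2351 − 13·15 = 2156; ÷14 gives c = 154 px.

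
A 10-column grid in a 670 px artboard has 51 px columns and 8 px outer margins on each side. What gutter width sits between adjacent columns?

Inside the margins: 670 − 16 = 654 px.
Columns use 510 px, leaving 144 px across 9 gutters = 16 px each.

16 px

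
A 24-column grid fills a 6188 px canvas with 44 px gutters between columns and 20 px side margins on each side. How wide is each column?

214 px

Take off 40 px of margins, leaving 6148 px.
24 columns + 23 gutters: 24c + 23·44 = 6148.
24c = 6148 − 1012 = 5136, so c = 214 px.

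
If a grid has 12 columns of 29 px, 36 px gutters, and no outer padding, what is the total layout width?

Total width: 12·29 + 11·36 = 744 px.

744 px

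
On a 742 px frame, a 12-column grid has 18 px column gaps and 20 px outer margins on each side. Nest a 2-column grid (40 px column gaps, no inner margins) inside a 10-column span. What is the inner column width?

271 px

Take off 40 px of margins, leaving 702 px.
Subtracting 11 column gaps of 18 leaves 504 for 12 columns, so c = 42 px.
10 columns plus 9 column gaps: 420 + 162 = 582 px.
582 − 1·40 = 542; ÷2 gives d = 271 px.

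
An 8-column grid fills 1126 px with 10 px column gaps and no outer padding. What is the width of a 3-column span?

416 px

8c + 7·10 = 1126 → 8c = 1056 → c = 132 px.
3-column span = 3·132 + 2·10 = 416 px.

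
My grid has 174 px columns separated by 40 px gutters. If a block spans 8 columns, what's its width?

1672 px

8 columns plus 7 gutters: 1392 + 280 = 1672 px.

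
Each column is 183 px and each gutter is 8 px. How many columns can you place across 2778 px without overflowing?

k columns need k·183 + (k−1)·8 = k·191 − 8.
k·191 − 8 ≤ 2778 → k ≤ 2786 / 191 ≈ 14.59, so k = 14.

14 columns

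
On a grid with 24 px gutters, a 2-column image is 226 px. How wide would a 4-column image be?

476 px

226 − 1·24 = 202; ÷2 gives c = 101 px.
4-column span = 4·101 + 3·24 = 476 px.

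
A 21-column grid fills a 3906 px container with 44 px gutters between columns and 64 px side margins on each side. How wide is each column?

Inside the margins: 3906 − 128 = 3778 px.
21 columns + 20 gutters: 21c + 20·44 = 3778.
21c = 3778 − 880 = 2898, so c = 138 px.

138 px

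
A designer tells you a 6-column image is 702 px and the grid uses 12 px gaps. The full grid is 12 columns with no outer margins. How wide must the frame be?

702 − 5·12 = 642; ÷6 gives c = 107 px.
Total width: 12·107 + 11·12 = 1416 px.

1416 px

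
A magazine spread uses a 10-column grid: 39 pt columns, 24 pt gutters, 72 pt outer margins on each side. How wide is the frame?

750 pt

Frame = 2·72 + 10·39 + 9·24 = 144 + 390 + 216 = 750 pt.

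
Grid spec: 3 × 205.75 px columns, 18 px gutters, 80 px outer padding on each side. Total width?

813.25 px

Total width: 2·80 + 3·205.75 + 2·18 = 813.25 px.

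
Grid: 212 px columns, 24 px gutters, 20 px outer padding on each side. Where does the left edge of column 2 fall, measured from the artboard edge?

Column 2 starts at margin + 1·(column + gutter) = 20 + 1·236 = 256 px.

256 px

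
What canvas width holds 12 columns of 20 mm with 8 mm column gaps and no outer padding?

Summing: 240 + 88 = 328 mm.

328 mm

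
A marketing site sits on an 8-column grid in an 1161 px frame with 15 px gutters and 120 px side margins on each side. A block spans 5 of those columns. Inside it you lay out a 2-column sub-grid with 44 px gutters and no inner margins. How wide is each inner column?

Take off 240 px of margins, leaving 921 px.
8c + 7·15 = 921 → 8c = 816 → c = 102 px.
5-column span = 5·102 + 4·15 = 570 px.
2d + 1·44 = 570 → 2d = 526 → d = 263 px.

263 px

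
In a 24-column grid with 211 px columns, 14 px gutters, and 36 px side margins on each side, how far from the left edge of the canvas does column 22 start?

Each column+gutter stride is 225 px; 21 of them past the 36 px margin is 36 + 4725 = 4761 px.

4761 px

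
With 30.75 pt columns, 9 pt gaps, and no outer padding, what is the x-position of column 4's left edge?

119.25 pt

No margin, so column 4 starts at 3·(column + gutter) = 3·39.75 = 119.25 pt.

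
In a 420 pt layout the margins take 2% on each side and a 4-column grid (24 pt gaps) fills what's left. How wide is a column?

82.8 pt

420 × (1 − 2·2%) = 420 × 96% = 403.2 pt for the columns.
4 columns + 3 gaps: 4c + 3·24 = 403.2.
4c = 403.2 − 72 = 331.2, so c = 82.8 pt.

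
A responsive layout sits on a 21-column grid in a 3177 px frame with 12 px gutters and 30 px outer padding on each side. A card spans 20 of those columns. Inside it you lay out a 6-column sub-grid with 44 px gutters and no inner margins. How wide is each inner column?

Subtract both margins: 3177 − 2·30 = 3117 px.
21 columns + 20 gutters: 21c + 20·12 = 3117.
21c = 3117 − 240 = 2877, so c = 137 px.
Span of 20: 20·137 + 19·12 = 2740 + 228 = 2968 px.
Subtracting 5 gutters of 44 leaves 2748 for 6 columns, so d = 458 px.

458 px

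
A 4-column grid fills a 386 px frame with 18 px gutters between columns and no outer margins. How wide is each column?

4 columns + 3 gutters: 4c + 3·18 = 386.
4c = 386 − 54 = 332, so c = 83 px.

83 px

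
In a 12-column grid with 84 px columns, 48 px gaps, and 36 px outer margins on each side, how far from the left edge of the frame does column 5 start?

564 px

Each column+gutter stride is 132 px; 4 of them past the 36 px margin is 36 + 528 = 564 px.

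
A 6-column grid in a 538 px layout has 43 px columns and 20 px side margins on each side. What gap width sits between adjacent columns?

48 px

Content width = 538 − 2·20 = 498 px.
6·43 + 5g = 498 → 5g = 240 → g = 48 px.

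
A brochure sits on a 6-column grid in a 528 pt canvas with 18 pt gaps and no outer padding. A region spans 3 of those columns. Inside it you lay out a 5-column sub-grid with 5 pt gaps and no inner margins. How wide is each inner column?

528 − 5·18 = 438; ÷6 gives c = 73 pt.
Span of 3: 3·73 + 2·18 = 219 + 36 = 255 pt.
5 columns + 4 gaps: 5d + 4·5 = 255.
5d = 255 − 20 = 235, so d = 47 pt.

47 pt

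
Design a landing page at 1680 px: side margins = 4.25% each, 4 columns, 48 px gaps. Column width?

348.3 px

Margins: 4.25% × 1680 = 71.4 px each, so content = 1680 − 142.8 = 1537.2 px.
4c + 3·48 = 1537.2 → 4c = 1393.2 → c = 348.3 px.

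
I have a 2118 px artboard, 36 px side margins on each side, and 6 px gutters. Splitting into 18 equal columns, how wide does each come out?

108 px

Content width = 2118 − 2·36 = 2046 px.
18c + 17·6 = 2046 → 18c = 1944 → c = 108 px.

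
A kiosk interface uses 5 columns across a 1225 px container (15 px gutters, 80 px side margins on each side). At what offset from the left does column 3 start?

512 px

Take off 160 px of margins, leaving 1065 px.
1065 − 4·15 = 1005; ÷5 gives c = 201 px.
Column 3 starts at margin + 2·(column + gutter) = 80 + 2·216 = 512 px.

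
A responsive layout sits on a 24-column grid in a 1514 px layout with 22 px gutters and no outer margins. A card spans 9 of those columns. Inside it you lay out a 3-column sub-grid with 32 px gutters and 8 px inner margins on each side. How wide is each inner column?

158 px

24 columns + 23 gutters: 24c + 23·22 = 1514.
24c = 1514 − 506 = 1008, so c = 42 px.
Span of 9: 9·42 + 8·22 = 378 + 176 = 554 px.
Inner content = 554 − 2·8 = 538 px.
3d + 2·32 = 538 → 3d = 474 → d = 158 px.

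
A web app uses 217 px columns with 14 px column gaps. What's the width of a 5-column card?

1141 px

Span of 5: 5·217 + 4·14 = 1085 + 56 = 1141 px.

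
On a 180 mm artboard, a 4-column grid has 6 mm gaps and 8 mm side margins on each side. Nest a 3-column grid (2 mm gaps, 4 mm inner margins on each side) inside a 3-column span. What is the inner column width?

Subtract both margins: 180 − 2·8 = 164 mm.
Subtracting 3 gaps of 6 leaves 146 for 4 columns, so c = 36.5 mm.
3 columns plus 2 gaps: 109.5 + 12 = 121.5 mm.
Inner content = 121.5 − 2·4 = 113.5 mm.
3 columns + 2 gaps: 3d + 2·2 = 113.5.
3d = 113.5 − 4 = 109.5, so d = 36.5 mm.

36.5 mm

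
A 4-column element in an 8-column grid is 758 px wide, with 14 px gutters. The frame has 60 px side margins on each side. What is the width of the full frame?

4c + 3·14 = 758 → 4c = 716 → c = 179 px.
Adding margins, columns and gutters: 120 + 1432 + 98 = 1650 px.

1650 px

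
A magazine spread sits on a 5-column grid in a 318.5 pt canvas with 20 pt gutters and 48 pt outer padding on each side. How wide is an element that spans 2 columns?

77 pt

Inside the margins: 318.5 − 96 = 222.5 pt.
5 columns + 4 gutters: 5c + 4·20 = 222.5.
5c = 222.5 − 80 = 142.5, so c = 28.5 pt.
2-column span = 2·28.5 + 1·20 = 77 pt.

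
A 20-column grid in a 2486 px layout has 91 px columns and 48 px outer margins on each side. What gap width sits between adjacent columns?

Take off 96 px of margins, leaving 2390 px.
20·91 + 19g = 2390 → 19g = 570 → g = 30 px.

30 px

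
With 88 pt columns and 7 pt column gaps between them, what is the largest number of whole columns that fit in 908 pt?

Each extra column adds 88 + 7 = 95 pt.
(908 + 7) / 95 = 9.63, so 9 columns fit.

9 columns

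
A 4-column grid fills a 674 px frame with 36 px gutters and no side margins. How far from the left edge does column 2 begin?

Subtracting 3 gutters of 36 leaves 566 for 4 columns, so c = 141.5 px.
Before column 2: 1 column + 1 gutter.
Offset = 1·(141.5 + 36) = 1·177.5 = 177.5 px.

177.5 px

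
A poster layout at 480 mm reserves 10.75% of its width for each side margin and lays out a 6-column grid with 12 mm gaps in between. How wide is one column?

52.8 mm

Each margin = 10.75% of 480 = 51.6 mm; content = 480 − 2·51.6 = 376.8 mm.
376.8 − 5·12 = 316.8; ÷6 gives c = 52.8 mm.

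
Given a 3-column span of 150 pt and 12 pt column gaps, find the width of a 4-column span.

3 columns + 2 column gaps: 3c + 2·12 = 150.
3c = 150 − 24 = 126, so c = 42 pt.
Span of 4: 4·42 + 3·12 = 168 + 36 = 204 pt.

204 pt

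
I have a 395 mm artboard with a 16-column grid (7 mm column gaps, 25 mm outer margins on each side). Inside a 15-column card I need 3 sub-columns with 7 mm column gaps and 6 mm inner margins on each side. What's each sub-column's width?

Inside the margins: 395 − 50 = 345 mm.
16c + 15·7 = 345 → 16c = 240 → c = 15 mm.
15 columns plus 14 column gaps: 225 + 98 = 323 mm.
Inner content = 323 − 2·6 = 311 mm.
3 columns + 2 column gaps: 3d + 2·7 = 311.
3d = 311 − 14 = 297, so d = 99 mm.

99 mm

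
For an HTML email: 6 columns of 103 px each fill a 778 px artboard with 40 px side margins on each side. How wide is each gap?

Take off 80 px of margins, leaving 698 px.
6 columns take 6·103 = 618 px; remaining 80 splits into 5 gaps.
g = 80 / 5 = 16 px.

16 px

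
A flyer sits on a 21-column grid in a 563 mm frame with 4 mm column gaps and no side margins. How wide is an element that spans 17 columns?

21c + 20·4 = 563 → 21c = 483 → c = 23 mm.
17-column span = 17·23 + 16·4 = 455 mm.

455 mm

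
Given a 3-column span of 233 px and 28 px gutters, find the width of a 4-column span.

3 columns + 2 gutters: 3c + 2·28 = 233.
3c = 233 − 56 = 177, so c = 59 px.
4 columns plus 3 gutters: 236 + 84 = 320 px.

320 px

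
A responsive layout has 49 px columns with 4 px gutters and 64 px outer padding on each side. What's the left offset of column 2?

117 px

Before column 2: the margin + 1 column + 1 gutter.
Offset = 64 + 1·(49 + 4) = 64 + 53 = 117 px.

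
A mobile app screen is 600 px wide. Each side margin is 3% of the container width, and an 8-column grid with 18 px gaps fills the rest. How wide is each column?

Margins: 3% × 600 = 18 px each, so content = 600 − 36 = 564 px.
8c + 7·18 = 564 → 8c = 438 → c = 54.75 px.

54.75 px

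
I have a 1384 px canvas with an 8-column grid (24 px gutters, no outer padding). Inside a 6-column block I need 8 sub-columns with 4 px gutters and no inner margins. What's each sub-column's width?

125.5 px

8c + 7·24 = 1384 → 8c = 1216 → c = 152 px.
6 columns plus 5 gutters: 912 + 120 = 1032 px.
Subtracting 7 gutters of 4 leaves 1004 for 8 columns, so d = 125.5 px.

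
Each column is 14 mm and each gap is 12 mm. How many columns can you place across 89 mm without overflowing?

k columns need k·14 + (k−1)·12 = k·26 − 12.
k·26 − 12 ≤ 89 → k ≤ 101 / 26 ≈ 3.88, so k = 3.

3 columns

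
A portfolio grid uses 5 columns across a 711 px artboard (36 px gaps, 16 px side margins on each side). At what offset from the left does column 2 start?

159 px

Content = 711 − 2·16 = 679 px.
5 columns + 4 gaps: 5c + 4·36 = 679.
5c = 679 − 144 = 535, so c = 107 px.
Before column 2: the margin + 1 column + 1 gap.
Offset = 16 + 1·(107 + 36) = 16 + 143 = 159 px.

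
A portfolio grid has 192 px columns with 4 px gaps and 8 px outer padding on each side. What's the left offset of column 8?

1380 px

Before column 8: the margin + 7 columns + 7 gaps.
Offset = 8 + 7·(192 + 4) = 8 + 1372 = 1380 px.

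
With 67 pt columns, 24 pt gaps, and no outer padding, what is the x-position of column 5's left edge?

364 pt

Each column+gutter stride is 91 pt; with no margin, 4 of them is 364 pt.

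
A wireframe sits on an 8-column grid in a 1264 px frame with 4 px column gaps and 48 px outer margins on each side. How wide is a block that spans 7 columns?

1021.5 px

Inside the margins: 1264 − 96 = 1168 px.
1168 − 7·4 = 1140; ÷8 gives c = 142.5 px.
Span of 7: 7·142.5 + 6·4 = 997.5 + 24 = 1021.5 px.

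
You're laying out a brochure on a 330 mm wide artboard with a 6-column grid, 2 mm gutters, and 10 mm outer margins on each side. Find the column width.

Inside the margins: 330 − 20 = 310 mm.
6c + 5·2 = 310 → 6c = 300 → c = 50 mm.

50 mm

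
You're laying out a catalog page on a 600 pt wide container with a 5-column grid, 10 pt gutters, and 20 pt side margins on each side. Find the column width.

104 pt

Subtract both margins: 600 − 2·20 = 560 pt.
5c + 4·10 = 560 → 5c = 520 → c = 104 pt.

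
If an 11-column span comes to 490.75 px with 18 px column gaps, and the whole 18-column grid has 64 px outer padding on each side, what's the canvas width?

Subtracting 10 column gaps of 18 leaves 310.75 for 11 columns, so c = 28.25 px.
Adding margins, columns and gutters: 128 + 508.5 + 306 = 942.5 px.

942.5 px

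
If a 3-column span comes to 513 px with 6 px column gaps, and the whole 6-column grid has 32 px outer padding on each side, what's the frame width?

1096 px

3 columns + 2 column gaps: 3c + 2·6 = 513.
3c = 513 − 12 = 501, so c = 167 px.
Adding margins, columns and gutters: 64 + 1002 + 30 = 1096 px.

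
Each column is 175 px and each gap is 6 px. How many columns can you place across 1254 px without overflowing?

6 columns

6 columns: 6·175 + 5·6 = 1080 px ≤ 1254.
7 columns: 1261 px > 1254. So 6.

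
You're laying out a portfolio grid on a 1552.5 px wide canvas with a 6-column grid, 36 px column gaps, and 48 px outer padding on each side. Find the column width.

212.75 px

Inside the margins: 1552.5 − 96 = 1456.5 px.
1456.5 − 5·36 = 1276.5; ÷6 gives c = 212.75 px.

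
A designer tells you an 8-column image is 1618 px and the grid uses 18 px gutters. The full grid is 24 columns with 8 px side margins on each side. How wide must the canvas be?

4906 px

1618 − 7·18 = 1492; ÷8 gives c = 186.5 px.
Canvas = 2·8 + 24·186.5 + 23·18 = 16 + 4476 + 414 = 4906 px.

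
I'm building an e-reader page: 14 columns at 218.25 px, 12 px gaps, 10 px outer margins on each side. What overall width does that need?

3231.5 px

Total width: 2·10 + 14·218.25 + 13·12 = 3231.5 px.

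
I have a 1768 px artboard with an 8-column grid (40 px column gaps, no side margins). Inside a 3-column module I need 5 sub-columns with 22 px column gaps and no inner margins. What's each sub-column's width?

Subtracting 7 column gaps of 40 leaves 1488 for 8 columns, so c = 186 px.
3 columns plus 2 column gaps: 558 + 80 = 638 px.
5 columns + 4 column gaps: 5d + 4·22 = 638.
5d = 638 − 88 = 550, so d = 110 px.

110 px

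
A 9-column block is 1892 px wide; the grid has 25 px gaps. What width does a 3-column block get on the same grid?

1892 − 8·25 = 1692; ÷9 gives c = 188 px.
3-column span = 3·188 + 2·25 = 614 px.

614 px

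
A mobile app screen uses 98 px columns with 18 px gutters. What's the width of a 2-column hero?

214 px

Span of 2: 2·98 + 1·18 = 196 + 18 = 214 px.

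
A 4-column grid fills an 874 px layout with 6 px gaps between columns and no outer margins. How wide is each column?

214 px

4 columns + 3 gaps: 4c + 3·6 = 874.
4c = 874 − 18 = 856, so c = 214 px.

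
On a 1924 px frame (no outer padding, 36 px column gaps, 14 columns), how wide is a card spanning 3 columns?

1924 − 13·36 = 1456; ÷14 gives c = 104 px.
3 columns plus 2 column gaps: 312 + 72 = 384 px.

384 px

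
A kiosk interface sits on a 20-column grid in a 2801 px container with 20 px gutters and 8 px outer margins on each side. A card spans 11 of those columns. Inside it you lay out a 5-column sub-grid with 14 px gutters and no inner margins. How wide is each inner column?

293.35 px

Outer content = 2801 − 2·8 = 2785 px.
2785 − 19·20 = 2405; ÷20 gives c = 120.25 px.
11 columns plus 10 gutters: 1322.75 + 200 = 1522.75 px.
5 columns + 4 gutters: 5d + 4·14 = 1522.75.
5d = 1522.75 − 56 = 1466.75, so d = 293.35 px.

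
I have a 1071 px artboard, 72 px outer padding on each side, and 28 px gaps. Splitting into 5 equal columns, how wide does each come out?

Take off 144 px of margins, leaving 927 px.
5c + 4·28 = 927 → 5c = 815 → c = 163 px.

163 px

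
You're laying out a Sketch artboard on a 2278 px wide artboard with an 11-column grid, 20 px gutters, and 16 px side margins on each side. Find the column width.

Content width = 2278 − 2·16 = 2246 px.
Subtracting 10 gutters of 20 leaves 2046 for 11 columns, so c = 186 px.

186 px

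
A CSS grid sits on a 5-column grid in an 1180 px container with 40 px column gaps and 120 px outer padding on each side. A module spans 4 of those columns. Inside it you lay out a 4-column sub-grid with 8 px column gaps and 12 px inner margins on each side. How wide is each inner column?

174 px

Subtract both margins: 1180 − 2·120 = 940 px.
940 − 4·40 = 780; ÷5 gives c = 156 px.
4 columns plus 3 column gaps: 624 + 120 = 744 px.
Inner content = 744 − 2·12 = 720 px.
720 − 3·8 = 696; ÷4 gives d = 174 px.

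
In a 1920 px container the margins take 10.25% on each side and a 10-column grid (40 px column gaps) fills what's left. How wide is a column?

116.64 px

1920 × (1 − 2·10.25%) = 1920 × 79.5% = 1526.4 px for the columns.
1526.4 − 9·40 = 1166.4; ÷10 gives c = 116.64 px.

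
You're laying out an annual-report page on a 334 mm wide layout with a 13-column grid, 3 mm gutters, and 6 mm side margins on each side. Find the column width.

Content width = 334 − 2·6 = 322 mm.
Subtracting 12 gutters of 3 leaves 286 for 13 columns, so c = 22 mm.

22 mm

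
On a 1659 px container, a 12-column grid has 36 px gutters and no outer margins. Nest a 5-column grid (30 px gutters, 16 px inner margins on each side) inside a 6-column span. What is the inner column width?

12 columns + 11 gutters: 12c + 11·36 = 1659.
12c = 1659 − 396 = 1263, so c = 105.25 px.
6 columns plus 5 gutters: 631.5 + 180 = 811.5 px.
Inner content = 811.5 − 2·16 = 779.5 px.
5 columns + 4 gutters: 5d + 4·30 = 779.5.
5d = 779.5 − 120 = 659.5, so d = 131.9 px.

131.9 px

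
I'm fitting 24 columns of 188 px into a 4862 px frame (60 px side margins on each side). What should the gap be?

10 px

Subtract both margins: 4862 − 2·60 = 4742 px.
24 columns take 24·188 = 4512 px; remaining 230 splits into 23 gaps.
g = 230 / 23 = 10 px.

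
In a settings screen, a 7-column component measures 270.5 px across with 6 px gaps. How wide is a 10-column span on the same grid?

Subtracting 6 gaps of 6 leaves 234.5 for 7 columns, so c = 33.5 px.
Span of 10: 10·33.5 + 9·6 = 335 + 54 = 389 px.

389 px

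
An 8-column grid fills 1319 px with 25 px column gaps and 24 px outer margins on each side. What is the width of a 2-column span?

Content width = 1319 − 2·24 = 1271 px.
8c + 7·25 = 1271 → 8c = 1096 → c = 137 px.
Span of 2: 2·137 + 1·25 = 274 + 25 = 299 px.

299 px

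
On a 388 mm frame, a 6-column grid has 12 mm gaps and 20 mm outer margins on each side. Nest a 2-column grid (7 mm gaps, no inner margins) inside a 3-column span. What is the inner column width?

Outer content = 388 − 2·20 = 348 mm.
Subtracting 5 gaps of 12 leaves 288 for 6 columns, so c = 48 mm.
3-column span = 3·48 + 2·12 = 168 mm.
Subtracting 1 gap of 7 leaves 161 for 2 columns, so d = 80.5 mm.

80.5 mm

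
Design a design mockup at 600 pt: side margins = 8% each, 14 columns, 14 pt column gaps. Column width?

23 pt

Each margin = 8% of 600 = 48 pt; content = 600 − 2·48 = 504 pt.
504 − 13·14 = 322; ÷14 gives c = 23 pt.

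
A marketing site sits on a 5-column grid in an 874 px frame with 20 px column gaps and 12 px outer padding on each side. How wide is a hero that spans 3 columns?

Content width = 874 − 2·12 = 850 px.
5c + 4·20 = 850 → 5c = 770 → c = 154 px.
Span of 3: 3·154 + 2·20 = 462 + 40 = 502 px.

502 px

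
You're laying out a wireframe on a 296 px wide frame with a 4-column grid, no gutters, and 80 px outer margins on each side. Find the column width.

34 px

Take off 160 px of margins, leaving 136 px.
136 / 4 = 34 px per column.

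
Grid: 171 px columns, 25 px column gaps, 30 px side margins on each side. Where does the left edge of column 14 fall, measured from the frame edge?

2578 px

Each column+gutter stride is 196 px; 13 of them past the 30 px margin is 30 + 2548 = 2578 px.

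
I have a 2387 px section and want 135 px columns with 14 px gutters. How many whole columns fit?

Each extra column adds 135 + 14 = 149 px.
(2387 + 14) / 149 = 16.11, so 16 columns fit.

16 columns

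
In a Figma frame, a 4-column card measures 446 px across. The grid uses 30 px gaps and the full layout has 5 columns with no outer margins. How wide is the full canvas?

4c + 3·30 = 446 → 4c = 356 → c = 89 px.
Total width: 5·89 + 4·30 = 565 px.

565 px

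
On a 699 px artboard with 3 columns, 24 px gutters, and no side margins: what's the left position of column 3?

482 px

3c + 2·24 = 699 → 3c = 651 → c = 217 px.
Each column+gutter stride is 241 px; with no margin, 2 of them is 482 px.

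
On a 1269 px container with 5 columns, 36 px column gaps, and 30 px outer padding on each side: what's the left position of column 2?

279 px

Take off 60 px of margins, leaving 1209 px.
1209 − 4·36 = 1065; ÷5 gives c = 213 px.
Before column 2: the margin + 1 column + 1 column gap.
Offset = 30 + 1·(213 + 36) = 30 + 249 = 279 px.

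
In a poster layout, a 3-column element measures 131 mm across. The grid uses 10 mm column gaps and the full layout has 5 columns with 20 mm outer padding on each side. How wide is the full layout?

265 mm

131 − 2·10 = 111; ÷3 gives c = 37 mm.
Layout = 2·20 + 5·37 + 4·10 = 40 + 185 + 40 = 265 mm.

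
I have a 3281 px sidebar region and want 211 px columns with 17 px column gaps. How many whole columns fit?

Each extra column adds 211 + 17 = 228 px.
(3281 + 17) / 228 = 14.46, so 14 columns fit.

14 columns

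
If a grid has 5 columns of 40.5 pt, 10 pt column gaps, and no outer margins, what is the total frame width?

242.5 pt

Summing: 202.5 + 40 = 242.5 pt.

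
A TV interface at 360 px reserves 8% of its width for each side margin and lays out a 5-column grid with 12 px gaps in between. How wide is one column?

50.88 px

360 × (1 − 2·8%) = 360 × 84% = 302.4 px for the columns.
302.4 − 4·12 = 254.4; ÷5 gives c = 50.88 px.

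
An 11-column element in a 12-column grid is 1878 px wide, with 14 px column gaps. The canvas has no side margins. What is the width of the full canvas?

2050 px

11c + 10·14 = 1878 → 11c = 1738 → c = 158 px.
Canvas = 12·158 + 11·14 = 1896 + 154 = 2050 px.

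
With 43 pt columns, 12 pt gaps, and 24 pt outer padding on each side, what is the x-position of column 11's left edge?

574 pt

Each column+gutter stride is 55 pt; 10 of them past the 24 pt margin is 24 + 550 = 574 pt.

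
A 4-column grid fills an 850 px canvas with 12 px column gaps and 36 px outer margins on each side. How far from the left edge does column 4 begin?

628.5 px

Subtract both margins: 850 − 2·36 = 778 px.
4c + 3·12 = 778 → 4c = 742 → c = 185.5 px.
Before column 4: the margin + 3 columns + 3 column gaps.
Offset = 36 + 3·(185.5 + 12) = 36 + 592.5 = 628.5 px.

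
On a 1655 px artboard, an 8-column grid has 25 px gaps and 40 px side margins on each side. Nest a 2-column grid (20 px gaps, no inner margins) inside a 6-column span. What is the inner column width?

577.5 px

Subtract both margins: 1655 − 2·40 = 1575 px.
Subtracting 7 gaps of 25 leaves 1400 for 8 columns, so c = 175 px.
Span of 6: 6·175 + 5·25 = 1050 + 125 = 1175 px.
2d + 1·20 = 1175 → 2d = 1155 → d = 577.5 px.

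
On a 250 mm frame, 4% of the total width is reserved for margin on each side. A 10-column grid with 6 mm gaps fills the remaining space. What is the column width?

17.6 mm

Each margin = 4% of 250 = 10 mm; content = 250 − 2·10 = 230 mm.
10c + 9·6 = 230 → 10c = 176 → c = 17.6 mm.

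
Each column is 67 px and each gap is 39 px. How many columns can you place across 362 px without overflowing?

3 columns

k columns need k·67 + (k−1)·39 = k·106 − 39.
k·106 − 39 ≤ 362 → k ≤ 401 / 106 ≈ 3.78, so k = 3.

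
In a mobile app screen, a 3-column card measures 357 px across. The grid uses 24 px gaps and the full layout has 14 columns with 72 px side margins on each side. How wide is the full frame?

357 − 2·24 = 309; ÷3 gives c = 103 px.
Frame = 2·72 + 14·103 + 13·24 = 144 + 1442 + 312 = 1898 px.

1898 px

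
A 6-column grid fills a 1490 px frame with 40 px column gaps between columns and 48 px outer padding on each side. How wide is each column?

199 px

Take off 96 px of margins, leaving 1394 px.
1394 − 5·40 = 1194; ÷6 gives c = 199 px.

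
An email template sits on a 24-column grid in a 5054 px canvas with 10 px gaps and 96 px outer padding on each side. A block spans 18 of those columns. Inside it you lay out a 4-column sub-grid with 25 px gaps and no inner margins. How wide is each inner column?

892.25 px

Inside the margins: 5054 − 192 = 4862 px.
24c + 23·10 = 4862 → 24c = 4632 → c = 193 px.
Span of 18: 18·193 + 17·10 = 3474 + 170 = 3644 px.
4 columns + 3 gaps: 4d + 3·25 = 3644.
4d = 3644 − 75 = 3569, so d = 892.25 px.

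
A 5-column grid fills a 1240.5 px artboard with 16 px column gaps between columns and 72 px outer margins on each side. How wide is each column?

Subtract both margins: 1240.5 − 2·72 = 1096.5 px.
Subtracting 4 column gaps of 16 leaves 1032.5 for 5 columns, so c = 206.5 px.

206.5 px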